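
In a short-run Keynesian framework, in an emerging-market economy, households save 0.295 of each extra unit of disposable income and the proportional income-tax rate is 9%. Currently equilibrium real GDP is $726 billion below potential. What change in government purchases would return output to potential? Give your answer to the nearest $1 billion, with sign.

+$260 billion

MPC = 1 − MPS = 1 − 0.295 = 0.705.
Spending multiplier = 1/(1 − c(1−t)) = 1/(1 − 0.705×0.91) = 1/0.35845 ≈ 2.79.
Need ΔY = +$726 billion, so ΔG = ΔY/k = (+$726 billion) × 0.35845 ≈ +$260 billion.
The government should increase government purchases by $260 billion.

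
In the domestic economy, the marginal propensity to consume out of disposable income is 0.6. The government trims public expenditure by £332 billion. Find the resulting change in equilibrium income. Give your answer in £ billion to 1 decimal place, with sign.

−£830.0 billion

Government-spending multiplier = 1/(1 − MPC) = 1/(1 − 0.6) = 1/0.4 = 2.5.
ΔY = k × ΔG = (−£332 billion) / 0.4 = −£830 billion.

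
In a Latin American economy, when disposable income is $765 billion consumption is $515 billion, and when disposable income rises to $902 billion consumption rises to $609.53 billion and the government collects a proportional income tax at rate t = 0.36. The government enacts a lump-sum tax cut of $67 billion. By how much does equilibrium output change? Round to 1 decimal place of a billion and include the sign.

MPC = ΔC/ΔYd = (609.53 − 515)/(902 − 765) = 94.53/137 = 0.69.
A lump-sum tax change of −$67 billion shifts disposable income by +$67 billion; first-round consumption changes by −c × ΔT = −0.69 × (−$67 billion) = +$46.23 billion.
Expenditure multiplier = 1/(1 − c(1−t)) = 1/(1 − 0.69×0.64) = 1/0.5584 ≈ 1.791.
The tax multiplier is −c × k ≈ −1.236, so ΔY = k × (−c·ΔT) = (+$46.23 billion) / 0.5584 ≈ +$82.8 billion.

+$82.8 billion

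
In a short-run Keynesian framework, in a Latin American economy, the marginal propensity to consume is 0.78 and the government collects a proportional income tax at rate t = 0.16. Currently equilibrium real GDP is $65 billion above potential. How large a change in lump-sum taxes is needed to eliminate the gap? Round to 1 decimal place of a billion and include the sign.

Spending multiplier = 1/(1 − c(1−t)) = 1/(1 − 0.78×0.84) = 1/0.3448 ≈ 2.9.
Tax multiplier = −c·k = −0.78/0.3448 ≈ −2.262. Need ΔY = −$65 billion, so ΔT = ΔY/(−c·k) = −(−$65 billion) × 0.3448 / 0.78 ≈ +$28.7 billion.
The government should raise lump-sum taxes by $28.7 billion.

+$28.7 billion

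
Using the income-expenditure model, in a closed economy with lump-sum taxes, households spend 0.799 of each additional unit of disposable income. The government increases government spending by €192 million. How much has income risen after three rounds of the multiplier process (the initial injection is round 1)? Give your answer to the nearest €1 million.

€468 million

Round 1 adds ΔG = €192 million; each later round is MPC = 0.799 times the previous.
After 3 rounds: 192 + 153.408 + 122.572992 = ΔG·(1 − c^3)/(1 − c) = 192 × (1 − 0.510082399)/0.201 ≈ €468 million.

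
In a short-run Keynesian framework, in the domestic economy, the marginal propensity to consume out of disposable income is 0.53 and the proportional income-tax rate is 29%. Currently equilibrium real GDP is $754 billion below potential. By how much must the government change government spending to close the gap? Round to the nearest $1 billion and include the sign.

Spending multiplier = 1/(1 − c(1−t)) = 1/(1 − 0.53×0.71) = 1/0.6237 ≈ 1.603.
Need ΔY = +$754 billion, so ΔG = ΔY/k = (+$754 billion) × 0.6237 ≈ +$470 billion.
The government should increase government spending by $470 billion.

+$470 billion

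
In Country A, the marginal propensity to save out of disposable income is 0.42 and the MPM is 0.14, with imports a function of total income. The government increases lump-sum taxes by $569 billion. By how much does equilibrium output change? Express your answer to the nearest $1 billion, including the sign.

−$589 billion

MPC = 1 − MPS = 1 − 0.42 = 0.58.
A lump-sum tax change of +$569 billion shifts disposable income by −$569 billion; first-round consumption changes by −c × ΔT = −0.58 × (+$569 billion) = −$330.02 billion.
Expenditure multiplier = 1/(1 − c + m) = 1/(1 − 0.58 + 0.14) = 1/0.56 ≈ 1.786.
The tax multiplier is −c × k ≈ −1.036, so ΔY = k × (−c·ΔT) = (−$330.02 billion) / 0.56 ≈ −$589 billion.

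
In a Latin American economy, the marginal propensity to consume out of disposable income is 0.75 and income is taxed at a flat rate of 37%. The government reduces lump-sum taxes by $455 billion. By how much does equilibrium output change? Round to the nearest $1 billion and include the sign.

+$647 billion

A lump-sum tax change of −$455 billion shifts disposable income by +$455 billion; first-round consumption changes by −c × ΔT = −0.75 × (−$455 billion) = +$341.25 billion.
Expenditure multiplier = 1/(1 − c(1−t)) = 1/(1 − 0.75×0.63) = 1/0.5275 ≈ 1.896.
The tax multiplier is −c × k ≈ −1.422, so ΔY = k × (−c·ΔT) = (+$341.25 billion) / 0.5275 ≈ +$647 billion.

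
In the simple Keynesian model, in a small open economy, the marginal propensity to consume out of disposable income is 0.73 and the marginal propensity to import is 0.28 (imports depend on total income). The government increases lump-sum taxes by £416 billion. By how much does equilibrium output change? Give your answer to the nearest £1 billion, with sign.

A lump-sum tax change of +£416 billion shifts disposable income by −£416 billion; first-round consumption changes by −c × ΔT = −0.73 × (+£416 billion) = −£303.68 billion.
Expenditure multiplier = 1/(1 − c + m) = 1/(1 − 0.73 + 0.28) = 1/0.55 ≈ 1.818.
The tax multiplier is −c × k ≈ −1.327, so ΔY = k × (−c·ΔT) = (−£303.68 billion) / 0.55 ≈ −£552 billion.

−£552 billion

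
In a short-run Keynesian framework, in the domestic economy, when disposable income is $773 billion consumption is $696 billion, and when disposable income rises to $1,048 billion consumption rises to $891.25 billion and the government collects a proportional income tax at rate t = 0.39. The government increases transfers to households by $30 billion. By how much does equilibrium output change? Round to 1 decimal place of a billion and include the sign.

+$37.6 billion

MPC = ΔC/ΔYd = (891.25 − 696)/(1,048 − 773) = 195.25/275 = 0.71.
The transfer change shifts disposable income by +$30 billion, so first-round consumption changes by c·ΔTR = 0.71 × (+$30 billion) = +$21.3 billion.
Expenditure multiplier = 1/(1 − c(1−t)) = 1/(1 − 0.71×0.61) = 1/0.5669 ≈ 1.764.
The transfer multiplier is c × k ≈ 1.252, so ΔY = k × (c·ΔTR) = (+$21.3 billion) / 0.5669 ≈ +$37.6 billion.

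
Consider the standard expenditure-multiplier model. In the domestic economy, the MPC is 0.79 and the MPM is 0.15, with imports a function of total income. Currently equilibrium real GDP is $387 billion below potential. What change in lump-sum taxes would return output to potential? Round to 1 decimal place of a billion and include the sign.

−$176.4 billion

Spending multiplier = 1/(1 − c + m) = 1/(1 − 0.79 + 0.15) = 1/0.36 ≈ 2.778.
Tax multiplier = −c·k = −0.79/0.36 ≈ −2.194. Need ΔY = +$387 billion, so ΔT = ΔY/(−c·k) = −(+$387 billion) × 0.36 / 0.79 ≈ −$176.4 billion.
The government should cut lump-sum taxes by $176.4 billion.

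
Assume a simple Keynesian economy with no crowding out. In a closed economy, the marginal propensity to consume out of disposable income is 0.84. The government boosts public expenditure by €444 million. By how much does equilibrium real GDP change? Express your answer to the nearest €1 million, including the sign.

+€2,775 million

Expenditure multiplier = 1/(1 − MPC) = 1/(1 − 0.84) = 1/0.16 = 6.25.
ΔY = k × ΔG = (+€444 million) / 0.16 = +€2,775 million.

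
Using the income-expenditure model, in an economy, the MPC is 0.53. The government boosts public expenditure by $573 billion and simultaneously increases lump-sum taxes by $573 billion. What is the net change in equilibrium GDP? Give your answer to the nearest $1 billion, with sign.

+$573 billion

Expenditure multiplier = 1/(1 − MPC) = 1/(1 − 0.53) = 1/0.47 ≈ 2.128.
ΔG contributes k·ΔG = (+$573 billion) / 0.47 ≈ +$1,219.1 billion.
ΔT of +$573 billion changes first-round spending by −c·ΔT = −$303.69 billion, contributing k·(−c·ΔT) = (−$303.69 billion) / 0.47 ≈ −$646.1 billion.
With ΔG = ΔT and no other leakages, the balanced-budget multiplier is 1, so ΔY = ΔG = +$573 billion.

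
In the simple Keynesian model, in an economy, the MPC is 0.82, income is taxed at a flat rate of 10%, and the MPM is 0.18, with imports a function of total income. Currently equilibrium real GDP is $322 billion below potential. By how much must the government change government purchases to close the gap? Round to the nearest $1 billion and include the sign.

+$142 billion

Spending multiplier = 1/(1 − c(1−t) + m) = 1/(1 − 0.82×0.9 + 0.18) = 1/0.442 ≈ 2.262.
Need ΔY = +$322 billion, so ΔG = ΔY/k = (+$322 billion) × 0.442 ≈ +$142 billion.
The government should increase government purchases by $142 billion.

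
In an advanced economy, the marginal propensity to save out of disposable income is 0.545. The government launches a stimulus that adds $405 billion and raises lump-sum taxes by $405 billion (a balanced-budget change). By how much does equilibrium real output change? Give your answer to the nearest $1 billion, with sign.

MPC = 1 − MPS = 1 − 0.545 = 0.455.
Expenditure multiplier = 1/(1 − MPC) = 1/(1 − 0.455) = 1/0.545 ≈ 1.835.
ΔG contributes k·ΔG = (+$405 billion) / 0.545 ≈ +$743.1 billion.
ΔT of +$405 billion changes first-round spending by −c·ΔT = −$184.275 billion, contributing k·(−c·ΔT) = (−$184.275 billion) / 0.545 ≈ −$338.1 billion.
With ΔG = ΔT and no other leakages, the balanced-budget multiplier is 1, so ΔY = ΔG = +$405 billion.

+$405 billion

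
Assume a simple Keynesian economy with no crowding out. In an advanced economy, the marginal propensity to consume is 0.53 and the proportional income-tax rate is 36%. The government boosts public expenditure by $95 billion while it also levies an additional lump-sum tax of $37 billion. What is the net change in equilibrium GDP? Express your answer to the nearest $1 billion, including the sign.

Expenditure multiplier = 1/(1 − c(1−t)) = 1/(1 − 0.53×0.64) = 1/0.6608 ≈ 1.513.
ΔG contributes k·ΔG = (+$95 billion) / 0.6608 ≈ +$143.8 billion.
ΔT of +$37 billion changes first-round spending by −c·ΔT = −$19.61 billion, contributing k·(−c·ΔT) = (−$19.61 billion) / 0.6608 ≈ −$29.7 billion.
Net ΔY = k(ΔG − c·ΔT) = (+$75.39 billion) / 0.6608 ≈ +$114 billion.

+$114 billion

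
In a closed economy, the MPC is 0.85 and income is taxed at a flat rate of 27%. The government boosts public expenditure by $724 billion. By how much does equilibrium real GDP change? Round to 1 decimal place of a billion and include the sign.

Expenditure multiplier = 1/(1 − c(1−t)) = 1/(1 − 0.85×0.73) = 1/0.3795 ≈ 2.635.
ΔY = k × ΔG = (+$724 billion) / 0.3795 ≈ +$1,907.8 billion.

+$1,907.8 billion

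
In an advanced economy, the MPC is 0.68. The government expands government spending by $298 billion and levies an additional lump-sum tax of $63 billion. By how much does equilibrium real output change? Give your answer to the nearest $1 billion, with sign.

+$797 billion

Expenditure multiplier = 1/(1 − MPC) = 1/(1 − 0.68) = 1/0.32 = 3.125.
ΔG contributes k·ΔG = (+$298 billion) / 0.32 ≈ +$931.3 billion.
ΔT of +$63 billion changes first-round spending by −c·ΔT = −$42.84 billion, contributing k·(−c·ΔT) = (−$42.84 billion) / 0.32 ≈ −$133.9 billion.
Net ΔY = k(ΔG − c·ΔT) = (+$255.16 billion) / 0.32 ≈ +$797 billion.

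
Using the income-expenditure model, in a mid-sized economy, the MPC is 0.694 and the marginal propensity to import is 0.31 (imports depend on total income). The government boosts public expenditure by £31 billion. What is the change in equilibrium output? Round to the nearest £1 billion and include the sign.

Expenditure multiplier = 1/(1 − c + m) = 1/(1 − 0.694 + 0.31) = 1/0.616 ≈ 1.623.
ΔY = k × ΔG = (+£31 billion) / 0.616 ≈ +£50 billion.

+£50 billion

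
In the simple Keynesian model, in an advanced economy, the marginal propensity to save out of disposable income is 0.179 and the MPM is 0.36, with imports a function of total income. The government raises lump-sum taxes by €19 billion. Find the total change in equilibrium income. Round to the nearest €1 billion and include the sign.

−€29 billion

MPC = 1 − MPS = 1 − 0.179 = 0.821.
A lump-sum tax change of +€19 billion shifts disposable income by −€19 billion; first-round consumption changes by −c × ΔT = −0.821 × (+€19 billion) = −€15.599 billion.
Expenditure multiplier = 1/(1 − c + m) = 1/(1 − 0.821 + 0.36) = 1/0.539 ≈ 1.855.
The tax multiplier is −c × k ≈ −1.523, so ΔY = k × (−c·ΔT) = (−€15.599 billion) / 0.539 ≈ −€29 billion.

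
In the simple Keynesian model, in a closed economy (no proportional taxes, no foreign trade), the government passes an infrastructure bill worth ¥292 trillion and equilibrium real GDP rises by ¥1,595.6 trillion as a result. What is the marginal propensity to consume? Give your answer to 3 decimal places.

Implied spending multiplier k = ΔY/ΔG = 1,595.6/292 ≈ 5.4644.
Since k = 1/(1 − MPC), MPC = 1 − 1/k = 1 − ΔG/ΔY = 1 − 292/1,595.6 ≈ 0.817.

0.817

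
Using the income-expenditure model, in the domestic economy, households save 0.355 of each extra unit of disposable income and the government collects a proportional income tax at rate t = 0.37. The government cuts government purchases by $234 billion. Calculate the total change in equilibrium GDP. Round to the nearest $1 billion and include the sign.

MPC = 1 − MPS = 1 − 0.355 = 0.645.
Government-spending multiplier = 1/(1 − c(1−t)) = 1/(1 − 0.645×0.63) = 1/0.59365 ≈ 1.684.
ΔY = k × ΔG = (−$234 billion) / 0.59365 ≈ −$394 billion.

−$394 billion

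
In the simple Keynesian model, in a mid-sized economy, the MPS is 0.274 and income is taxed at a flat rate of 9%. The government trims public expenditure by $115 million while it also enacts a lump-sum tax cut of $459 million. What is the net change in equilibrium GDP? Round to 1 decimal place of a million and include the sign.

+$643.1 million

MPC = 1 − MPS = 1 − 0.274 = 0.726.
Expenditure multiplier = 1/(1 − c(1−t)) = 1/(1 − 0.726×0.91) = 1/0.33934 ≈ 2.947.
ΔG contributes k·ΔG = (−$115 million) / 0.33934 ≈ −$338.9 million.
ΔT of −$459 million changes first-round spending by −c·ΔT = +$333.234 million, contributing k·(−c·ΔT) = (+$333.234 million) / 0.33934 ≈ +$982 million.
Net ΔY = k(ΔG − c·ΔT) = (+$218.234 million) / 0.33934 ≈ +$643.1 million.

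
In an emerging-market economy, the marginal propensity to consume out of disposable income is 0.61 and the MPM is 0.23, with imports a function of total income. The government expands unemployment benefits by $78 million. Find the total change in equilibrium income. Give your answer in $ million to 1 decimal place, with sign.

The transfer change shifts disposable income by +$78 million, so first-round consumption changes by c·ΔTR = 0.61 × (+$78 million) = +$47.58 million.
Expenditure multiplier = 1/(1 − c + m) = 1/(1 − 0.61 + 0.23) = 1/0.62 ≈ 1.613.
The transfer multiplier is c × k ≈ 0.984, so ΔY = k × (c·ΔTR) = (+$47.58 million) / 0.62 ≈ +$76.7 million.

+$76.7 million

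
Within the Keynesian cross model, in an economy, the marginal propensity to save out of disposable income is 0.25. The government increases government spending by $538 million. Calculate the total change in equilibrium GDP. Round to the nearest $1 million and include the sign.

+$2,152 million

MPC = 1 − MPS = 1 − 0.25 = 0.75.
Expenditure multiplier = 1/(1 − MPC) = 1/(1 − 0.75) = 1/0.25 = 4.
ΔY = k × ΔG = (+$538 million) / 0.25 = +$2,152 million.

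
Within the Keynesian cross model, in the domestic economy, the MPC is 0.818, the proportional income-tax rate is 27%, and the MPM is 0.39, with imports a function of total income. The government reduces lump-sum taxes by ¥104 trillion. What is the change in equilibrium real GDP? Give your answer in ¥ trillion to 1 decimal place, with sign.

+¥107.3 trillion

A lump-sum tax change of −¥104 trillion shifts disposable income by +¥104 trillion; first-round consumption changes by −c × ΔT = −0.818 × (−¥104 trillion) = +¥85.072 trillion.
Expenditure multiplier = 1/(1 − c(1−t) + m) = 1/(1 − 0.818×0.73 + 0.39) = 1/0.79286 ≈ 1.261.
The tax multiplier is −c × k ≈ −1.032, so ΔY = k × (−c·ΔT) = (+¥85.072 trillion) / 0.79286 ≈ +¥107.3 trillion.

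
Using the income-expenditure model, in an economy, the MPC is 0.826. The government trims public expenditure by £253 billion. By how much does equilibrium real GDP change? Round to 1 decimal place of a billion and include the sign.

Government-spending multiplier = 1/(1 − MPC) = 1/(1 − 0.826) = 1/0.174 ≈ 5.747.
ΔY = k × ΔG = (−£253 billion) / 0.174 ≈ −£1,454 billion.

−£1,454.0 billion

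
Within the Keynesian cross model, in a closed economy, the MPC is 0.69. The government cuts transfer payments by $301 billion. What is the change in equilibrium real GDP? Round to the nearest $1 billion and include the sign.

The transfer change shifts disposable income by −$301 billion, so first-round consumption changes by c·ΔTR = 0.69 × (−$301 billion) = −$207.69 billion.
Expenditure multiplier = 1/(1 − MPC) = 1/(1 − 0.69) = 1/0.31 ≈ 3.226.
The transfer multiplier is c × k ≈ 2.226, so ΔY = k × (c·ΔTR) = (−$207.69 billion) / 0.31 ≈ −$670 billion.

−$670 billion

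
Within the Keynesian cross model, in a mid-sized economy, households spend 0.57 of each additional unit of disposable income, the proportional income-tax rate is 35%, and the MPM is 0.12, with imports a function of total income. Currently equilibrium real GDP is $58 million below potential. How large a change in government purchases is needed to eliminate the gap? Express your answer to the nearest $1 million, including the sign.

Spending multiplier = 1/(1 − c(1−t) + m) = 1/(1 − 0.57×0.65 + 0.12) = 1/0.7495 ≈ 1.334.
Need ΔY = +$58 million, so ΔG = ΔY/k = (+$58 million) × 0.7495 ≈ +$43 million.
The government should increase government purchases by $43 million.

+$43 million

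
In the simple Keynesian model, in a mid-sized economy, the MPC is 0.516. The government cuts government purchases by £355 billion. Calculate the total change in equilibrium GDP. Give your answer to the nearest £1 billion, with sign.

−£733 billion

Government-spending multiplier = 1/(1 − MPC) = 1/(1 − 0.516) = 1/0.484 ≈ 2.066.
ΔY = k × ΔG = (−£355 billion) / 0.484 ≈ −£733 billion.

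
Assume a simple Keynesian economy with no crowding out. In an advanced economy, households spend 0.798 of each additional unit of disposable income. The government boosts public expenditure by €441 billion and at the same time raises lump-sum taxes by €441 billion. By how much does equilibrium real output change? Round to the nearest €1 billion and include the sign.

+€441 billion

Expenditure multiplier = 1/(1 − MPC) = 1/(1 − 0.798) = 1/0.202 ≈ 4.95.
ΔG contributes k·ΔG = (+€441 billion) / 0.202 ≈ +€2,183.2 billion.
ΔT of +€441 billion changes first-round spending by −c·ΔT = −€351.918 billion, contributing k·(−c·ΔT) = (−€351.918 billion) / 0.202 ≈ −€1,742.2 billion.
With ΔG = ΔT and no other leakages, the balanced-budget multiplier is 1, so ΔY = ΔG = +€441 billion.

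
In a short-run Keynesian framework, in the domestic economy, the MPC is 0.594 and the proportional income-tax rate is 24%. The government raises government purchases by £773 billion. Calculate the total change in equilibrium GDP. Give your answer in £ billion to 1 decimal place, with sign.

+£1,409.1 billion

Expenditure multiplier = 1/(1 − c(1−t)) = 1/(1 − 0.594×0.76) = 1/0.54856 ≈ 1.823.
ΔY = k × ΔG = (+£773 billion) / 0.54856 ≈ +£1,409.1 billion.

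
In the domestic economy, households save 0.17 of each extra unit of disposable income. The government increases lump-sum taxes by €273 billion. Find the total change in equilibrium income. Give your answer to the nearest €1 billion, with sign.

MPC = 1 − MPS = 1 − 0.17 = 0.83.
A lump-sum tax change of +€273 billion shifts disposable income by −€273 billion; first-round consumption changes by −c × ΔT = −0.83 × (+€273 billion) = −€226.59 billion.
Expenditure multiplier = 1/(1 − MPC) = 1/(1 − 0.83) = 1/0.17 ≈ 5.882.
The tax multiplier is −c × k ≈ −4.882, so ΔY = k × (−c·ΔT) = (−€226.59 billion) / 0.17 ≈ −€1,333 billion.

−€1,333 billion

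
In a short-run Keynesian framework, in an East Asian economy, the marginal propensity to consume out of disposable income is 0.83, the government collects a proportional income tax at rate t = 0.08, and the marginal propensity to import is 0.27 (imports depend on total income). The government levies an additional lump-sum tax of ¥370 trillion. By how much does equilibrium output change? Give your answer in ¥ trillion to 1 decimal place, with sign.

−¥606.4 trillion

A lump-sum tax change of +¥370 trillion shifts disposable income by −¥370 trillion; first-round consumption changes by −c × ΔT = −0.83 × (+¥370 trillion) = −¥307.1 trillion.
Expenditure multiplier = 1/(1 − c(1−t) + m) = 1/(1 − 0.83×0.92 + 0.27) = 1/0.5064 ≈ 1.975.
The tax multiplier is −c × k ≈ −1.639, so ΔY = k × (−c·ΔT) = (−¥307.1 trillion) / 0.5064 ≈ −¥606.4 trillion.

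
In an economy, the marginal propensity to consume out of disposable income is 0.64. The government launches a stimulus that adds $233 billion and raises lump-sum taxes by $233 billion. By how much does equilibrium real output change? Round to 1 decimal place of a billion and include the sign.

Expenditure multiplier = 1/(1 − MPC) = 1/(1 − 0.64) = 1/0.36 ≈ 2.778.
ΔG contributes k·ΔG = (+$233 billion) / 0.36 ≈ +$647.2 billion.
ΔT of +$233 billion changes first-round spending by −c·ΔT = −$149.12 billion, contributing k·(−c·ΔT) = (−$149.12 billion) / 0.36 ≈ −$414.2 billion.
With ΔG = ΔT and no other leakages, the balanced-budget multiplier is 1, so ΔY = ΔG = +$233 billion.

+$233.0 billion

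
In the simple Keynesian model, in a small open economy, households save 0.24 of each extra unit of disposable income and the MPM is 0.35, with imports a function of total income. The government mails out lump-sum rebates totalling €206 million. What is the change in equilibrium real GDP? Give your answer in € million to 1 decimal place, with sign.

+€265.4 million

MPC = 1 − MPS = 1 − 0.24 = 0.76.
A lump-sum tax change of −€206 million shifts disposable income by +€206 million; first-round consumption changes by −c × ΔT = −0.76 × (−€206 million) = +€156.56 million.
Expenditure multiplier = 1/(1 − c + m) = 1/(1 − 0.76 + 0.35) = 1/0.59 ≈ 1.695.
The tax multiplier is −c × k ≈ −1.288, so ΔY = k × (−c·ΔT) = (+€156.56 million) / 0.59 ≈ +€265.4 million.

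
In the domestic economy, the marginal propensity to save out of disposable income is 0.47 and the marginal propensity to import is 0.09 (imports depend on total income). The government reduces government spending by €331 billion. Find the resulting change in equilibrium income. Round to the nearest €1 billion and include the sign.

−€591 billion

MPC = 1 − MPS = 1 − 0.47 = 0.53.
Expenditure multiplier = 1/(1 − c + m) = 1/(1 − 0.53 + 0.09) = 1/0.56 ≈ 1.786.
ΔY = k × ΔG = (−€331 billion) / 0.56 ≈ −€591 billion.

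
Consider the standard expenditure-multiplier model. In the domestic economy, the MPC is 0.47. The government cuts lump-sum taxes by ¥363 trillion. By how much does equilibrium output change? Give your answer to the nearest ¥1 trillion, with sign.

A lump-sum tax change of −¥363 trillion shifts disposable income by +¥363 trillion; first-round consumption changes by −c × ΔT = −0.47 × (−¥363 trillion) = +¥170.61 trillion.
Expenditure multiplier = 1/(1 − MPC) = 1/(1 − 0.47) = 1/0.53 ≈ 1.887.
The tax multiplier is −c × k ≈ −0.887, so ΔY = k × (−c·ΔT) = (+¥170.61 trillion) / 0.53 ≈ +¥322 trillion.

+¥322 trillion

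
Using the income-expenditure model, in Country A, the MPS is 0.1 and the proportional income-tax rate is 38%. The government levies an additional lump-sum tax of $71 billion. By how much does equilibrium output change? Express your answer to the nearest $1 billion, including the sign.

MPC = 1 − MPS = 1 − 0.1 = 0.9.
A lump-sum tax change of +$71 billion shifts disposable income by −$71 billion; first-round consumption changes by −c × ΔT = −0.9 × (+$71 billion) = −$63.9 billion.
Expenditure multiplier = 1/(1 − c(1−t)) = 1/(1 − 0.9×0.62) = 1/0.442 ≈ 2.262.
The tax multiplier is −c × k ≈ −2.036, so ΔY = k × (−c·ΔT) = (−$63.9 billion) / 0.442 ≈ −$145 billion.

−$145 billion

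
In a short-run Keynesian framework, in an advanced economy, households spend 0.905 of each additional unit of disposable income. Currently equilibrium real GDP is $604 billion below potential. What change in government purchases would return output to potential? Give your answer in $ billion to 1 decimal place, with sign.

+$57.4 billion

Spending multiplier = 1/(1 − MPC) = 1/(1 − 0.905) = 1/0.095 ≈ 10.526.
Need ΔY = +$604 billion, so ΔG = ΔY/k = (+$604 billion) × 0.095 ≈ +$57.4 billion.
The government should increase government purchases by $57.4 billion.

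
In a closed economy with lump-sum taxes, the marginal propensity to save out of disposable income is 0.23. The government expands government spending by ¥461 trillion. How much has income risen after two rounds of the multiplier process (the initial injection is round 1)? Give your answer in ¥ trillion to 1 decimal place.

MPC = 1 − MPS = 1 − 0.23 = 0.77.
Round 1 adds ΔG = ¥461 trillion; each later round is MPC = 0.77 times the previous.
After 2 rounds: 461 + 354.97 = ΔG·(1 − c^2)/(1 − c) = 461 × (1 − 0.5929)/0.23 ≈ ¥816 trillion.

¥816.0 trillion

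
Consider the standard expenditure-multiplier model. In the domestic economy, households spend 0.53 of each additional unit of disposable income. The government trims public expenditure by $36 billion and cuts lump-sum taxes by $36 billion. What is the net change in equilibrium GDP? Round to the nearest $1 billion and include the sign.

−$36 billion

Expenditure multiplier = 1/(1 − MPC) = 1/(1 − 0.53) = 1/0.47 ≈ 2.128.
ΔG contributes k·ΔG = (−$36 billion) / 0.47 ≈ −$76.6 billion.
ΔT of −$36 billion changes first-round spending by −c·ΔT = +$19.08 billion, contributing k·(−c·ΔT) = (+$19.08 billion) / 0.47 ≈ +$40.6 billion.
With ΔG = ΔT and no other leakages, the balanced-budget multiplier is 1, so ΔY = ΔG = −$36 billion.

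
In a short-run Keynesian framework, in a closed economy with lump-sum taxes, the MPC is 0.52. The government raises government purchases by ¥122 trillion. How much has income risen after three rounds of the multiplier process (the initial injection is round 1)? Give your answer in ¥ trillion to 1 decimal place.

¥218.4 trillion

Round 1 adds ΔG = ¥122 trillion; each later round is MPC = 0.52 times the previous.
After 3 rounds: 122 + 63.44 + 32.9888 = ΔG·(1 − c^3)/(1 − c) = 122 × (1 − 0.140608)/0.48 ≈ ¥218.4 trillion.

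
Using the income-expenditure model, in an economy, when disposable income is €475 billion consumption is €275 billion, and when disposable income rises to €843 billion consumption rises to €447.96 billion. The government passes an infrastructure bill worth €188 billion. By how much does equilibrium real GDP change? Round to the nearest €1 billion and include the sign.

+€355 billion

MPC = ΔC/ΔYd = (447.96 − 275)/(843 − 475) = 172.96/368 = 0.47.
Spending multiplier = 1/(1 − MPC) = 1/(1 − 0.47) = 1/0.53 ≈ 1.887.
ΔY = k × ΔG = (+€188 billion) / 0.53 ≈ +€355 billion.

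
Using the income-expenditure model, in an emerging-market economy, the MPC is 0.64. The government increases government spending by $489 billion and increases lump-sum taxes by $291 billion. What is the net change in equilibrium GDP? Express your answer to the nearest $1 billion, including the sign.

+$841 billion

Expenditure multiplier = 1/(1 − MPC) = 1/(1 − 0.64) = 1/0.36 ≈ 2.778.
ΔG contributes k·ΔG = (+$489 billion) / 0.36 ≈ +$1,358.3 billion.
ΔT of +$291 billion changes first-round spending by −c·ΔT = −$186.24 billion, contributing k·(−c·ΔT) = (−$186.24 billion) / 0.36 ≈ −$517.3 billion.
Net ΔY = k(ΔG − c·ΔT) = (+$302.76 billion) / 0.36 = +$841 billion.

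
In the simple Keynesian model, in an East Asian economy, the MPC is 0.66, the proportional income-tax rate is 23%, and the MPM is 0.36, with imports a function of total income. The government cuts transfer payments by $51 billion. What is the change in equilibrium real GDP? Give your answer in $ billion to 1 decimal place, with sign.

The transfer change shifts disposable income by −$51 billion, so first-round consumption changes by c·ΔTR = 0.66 × (−$51 billion) = −$33.66 billion.
Expenditure multiplier = 1/(1 − c(1−t) + m) = 1/(1 − 0.66×0.77 + 0.36) = 1/0.8518 ≈ 1.174.
The transfer multiplier is c × k ≈ 0.775, so ΔY = k × (c·ΔTR) = (−$33.66 billion) / 0.8518 ≈ −$39.5 billion.

−$39.5 billion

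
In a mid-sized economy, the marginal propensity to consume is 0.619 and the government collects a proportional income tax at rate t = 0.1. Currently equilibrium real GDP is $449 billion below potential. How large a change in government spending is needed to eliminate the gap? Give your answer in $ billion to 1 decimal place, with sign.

Spending multiplier = 1/(1 − c(1−t)) = 1/(1 − 0.619×0.9) = 1/0.4429 ≈ 2.258.
Need ΔY = +$449 billion, so ΔG = ΔY/k = (+$449 billion) × 0.4429 ≈ +$198.9 billion.
The government should increase government spending by $198.9 billion.

+$198.9 billion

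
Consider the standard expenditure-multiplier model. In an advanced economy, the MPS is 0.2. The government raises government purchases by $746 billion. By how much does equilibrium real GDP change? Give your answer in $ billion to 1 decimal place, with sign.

MPC = 1 − MPS = 1 − 0.2 = 0.8.
Expenditure multiplier = 1/(1 − MPC) = 1/(1 − 0.8) = 1/0.2 = 5.
ΔY = k × ΔG = (+$746 billion) / 0.2 = +$3,730 billion.

+$3,730.0 billion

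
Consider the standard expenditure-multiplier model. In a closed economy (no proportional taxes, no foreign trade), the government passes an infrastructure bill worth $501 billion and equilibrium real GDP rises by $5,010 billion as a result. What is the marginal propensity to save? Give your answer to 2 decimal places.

Implied spending multiplier k = ΔY/ΔG = 5,010/501 = 10.
Since k = 1/(1 − MPC), MPC = 1 − 1/k = 1 − ΔG/ΔY = 1 − 501/5,010 = 0.90.
MPS = 1 − MPC = 0.10.

0.10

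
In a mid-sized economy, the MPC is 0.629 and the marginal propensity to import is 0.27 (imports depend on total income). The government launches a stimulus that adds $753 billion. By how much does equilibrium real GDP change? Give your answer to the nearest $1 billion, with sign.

Expenditure multiplier = 1/(1 − c + m) = 1/(1 − 0.629 + 0.27) = 1/0.641 ≈ 1.56.
ΔY = k × ΔG = (+$753 billion) / 0.641 ≈ +$1,175 billion.

+$1,175 billion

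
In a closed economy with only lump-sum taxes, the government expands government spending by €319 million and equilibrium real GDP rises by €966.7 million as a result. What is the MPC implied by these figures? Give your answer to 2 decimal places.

0.67

Implied spending multiplier k = ΔY/ΔG = 966.7/319 ≈ 3.0304.
Since k = 1/(1 − MPC), MPC = 1 − 1/k = 1 − ΔG/ΔY = 1 − 319/966.7 ≈ 0.67.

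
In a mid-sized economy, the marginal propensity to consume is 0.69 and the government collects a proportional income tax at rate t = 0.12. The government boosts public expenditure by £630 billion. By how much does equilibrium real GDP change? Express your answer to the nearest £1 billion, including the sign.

+£1,604 billion

Expenditure multiplier = 1/(1 − c(1−t)) = 1/(1 − 0.69×0.88) = 1/0.3928 ≈ 2.546.
ΔY = k × ΔG = (+£630 billion) / 0.3928 ≈ +£1,604 billion.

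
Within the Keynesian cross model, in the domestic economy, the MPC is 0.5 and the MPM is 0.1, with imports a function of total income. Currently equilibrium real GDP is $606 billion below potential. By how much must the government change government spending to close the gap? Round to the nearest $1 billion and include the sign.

Spending multiplier = 1/(1 − c + m) = 1/(1 − 0.5 + 0.1) = 1/0.6 ≈ 1.667.
Need ΔY = +$606 billion, so ΔG = ΔY/k = (+$606 billion) × 0.6 ≈ +$364 billion.
The government should increase government spending by $364 billion.

+$364 billion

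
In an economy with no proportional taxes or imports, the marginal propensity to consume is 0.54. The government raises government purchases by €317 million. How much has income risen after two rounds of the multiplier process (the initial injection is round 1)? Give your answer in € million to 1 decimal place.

Round 1 adds ΔG = €317 million; each later round is MPC = 0.54 times the previous.
After 2 rounds: 317 + 171.18 = ΔG·(1 − c^2)/(1 − c) = 317 × (1 − 0.2916)/0.46 ≈ €488.2 million.

€488.2 million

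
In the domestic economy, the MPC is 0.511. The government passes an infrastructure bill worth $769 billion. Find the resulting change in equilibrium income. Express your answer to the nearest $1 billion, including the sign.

Spending multiplier = 1/(1 − MPC) = 1/(1 − 0.511) = 1/0.489 ≈ 2.045.
ΔY = k × ΔG = (+$769 billion) / 0.489 ≈ +$1,573 billion.

+$1,573 billion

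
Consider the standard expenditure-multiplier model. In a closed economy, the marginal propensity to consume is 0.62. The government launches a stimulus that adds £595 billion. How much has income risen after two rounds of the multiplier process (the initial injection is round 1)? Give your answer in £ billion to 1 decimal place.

£963.9 billion

Round 1 adds ΔG = £595 billion; each later round is MPC = 0.62 times the previous.
After 2 rounds: 595 + 368.9 = ΔG·(1 − c^2)/(1 − c) = 595 × (1 − 0.3844)/0.38 = £963.9 billion.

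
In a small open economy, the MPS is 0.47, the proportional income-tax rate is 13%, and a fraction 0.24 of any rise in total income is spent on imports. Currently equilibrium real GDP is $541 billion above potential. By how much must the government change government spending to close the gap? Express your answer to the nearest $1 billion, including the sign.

−$421 billion

MPC = 1 − MPS = 1 − 0.47 = 0.53.
Spending multiplier = 1/(1 − c(1−t) + m) = 1/(1 − 0.53×0.87 + 0.24) = 1/0.7789 ≈ 1.284.
Need ΔY = −$541 billion, so ΔG = ΔY/k = (−$541 billion) × 0.7789 ≈ −$421 billion.
The government should cut government spending by $421 billion.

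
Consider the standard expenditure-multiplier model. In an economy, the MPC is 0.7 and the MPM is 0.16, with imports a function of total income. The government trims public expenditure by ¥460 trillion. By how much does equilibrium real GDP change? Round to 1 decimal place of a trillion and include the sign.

−¥1,000.0 trillion

Spending multiplier = 1/(1 − c + m) = 1/(1 − 0.7 + 0.16) = 1/0.46 ≈ 2.174.
ΔY = k × ΔG = (−¥460 trillion) / 0.46 = −¥1,000 trillion.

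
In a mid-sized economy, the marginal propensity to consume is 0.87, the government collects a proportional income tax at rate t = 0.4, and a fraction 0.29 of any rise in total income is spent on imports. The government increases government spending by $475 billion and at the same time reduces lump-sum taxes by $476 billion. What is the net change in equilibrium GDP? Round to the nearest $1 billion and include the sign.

+$1,158 billion

Expenditure multiplier = 1/(1 − c(1−t) + m) = 1/(1 − 0.87×0.6 + 0.29) = 1/0.768 ≈ 1.302.
ΔG contributes k·ΔG = (+$475 billion) / 0.768 ≈ +$618.5 billion.
ΔT of −$476 billion changes first-round spending by −c·ΔT = +$414.12 billion, contributing k·(−c·ΔT) = (+$414.12 billion) / 0.768 ≈ +$539.2 billion.
Net ΔY = k(ΔG − c·ΔT) = (+$889.12 billion) / 0.768 ≈ +$1,158 billion.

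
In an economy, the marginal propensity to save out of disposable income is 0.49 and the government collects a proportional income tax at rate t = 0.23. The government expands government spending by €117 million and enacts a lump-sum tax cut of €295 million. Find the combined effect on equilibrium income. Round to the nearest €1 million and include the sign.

+€440 million

MPC = 1 − MPS = 1 − 0.49 = 0.51.
Expenditure multiplier = 1/(1 − c(1−t)) = 1/(1 − 0.51×0.77) = 1/0.6073 ≈ 1.647.
ΔG contributes k·ΔG = (+€117 million) / 0.6073 ≈ +€192.7 million.
ΔT of −€295 million changes first-round spending by −c·ΔT = +€150.45 million, contributing k·(−c·ΔT) = (+€150.45 million) / 0.6073 ≈ +€247.7 million.
Net ΔY = k(ΔG − c·ΔT) = (+€267.45 million) / 0.6073 ≈ +€440 million.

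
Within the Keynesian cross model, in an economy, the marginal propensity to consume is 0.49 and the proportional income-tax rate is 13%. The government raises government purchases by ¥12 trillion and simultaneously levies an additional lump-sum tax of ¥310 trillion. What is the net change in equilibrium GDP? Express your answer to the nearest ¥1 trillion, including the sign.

Expenditure multiplier = 1/(1 − c(1−t)) = 1/(1 − 0.49×0.87) = 1/0.5737 ≈ 1.743.
ΔG contributes k·ΔG = (+¥12 trillion) / 0.5737 ≈ +¥20.9 trillion.
ΔT of +¥310 trillion changes first-round spending by −c·ΔT = −¥151.9 trillion, contributing k·(−c·ΔT) = (−¥151.9 trillion) / 0.5737 ≈ −¥264.8 trillion.
Net ΔY = k(ΔG − c·ΔT) = (−¥139.9 trillion) / 0.5737 ≈ −¥244 trillion.

−¥244 trillion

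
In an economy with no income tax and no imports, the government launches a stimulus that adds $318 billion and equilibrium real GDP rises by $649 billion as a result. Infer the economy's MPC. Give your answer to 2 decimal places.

0.51

Implied spending multiplier k = ΔY/ΔG = 649/318 ≈ 2.0409.
Since k = 1/(1 − MPC), MPC = 1 − 1/k = 1 − ΔG/ΔY = 1 − 318/649 ≈ 0.51.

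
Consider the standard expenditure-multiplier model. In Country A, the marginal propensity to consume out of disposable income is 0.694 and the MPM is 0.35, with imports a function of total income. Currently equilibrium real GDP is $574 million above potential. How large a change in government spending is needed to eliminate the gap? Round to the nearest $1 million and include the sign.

Spending multiplier = 1/(1 − c + m) = 1/(1 − 0.694 + 0.35) = 1/0.656 ≈ 1.524.
Need ΔY = −$574 million, so ΔG = ΔY/k = (−$574 million) × 0.656 ≈ −$377 million.
The government should cut government spending by $377 million.

−$377 million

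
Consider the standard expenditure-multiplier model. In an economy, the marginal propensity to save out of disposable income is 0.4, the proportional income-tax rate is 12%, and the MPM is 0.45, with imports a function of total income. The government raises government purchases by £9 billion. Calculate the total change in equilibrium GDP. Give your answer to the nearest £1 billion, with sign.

MPC = 1 − MPS = 1 − 0.4 = 0.6.
Spending multiplier = 1/(1 − c(1−t) + m) = 1/(1 − 0.6×0.88 + 0.45) = 1/0.922 ≈ 1.085.
ΔY = k × ΔG = (+£9 billion) / 0.922 ≈ +£10 billion.

+£10 billion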